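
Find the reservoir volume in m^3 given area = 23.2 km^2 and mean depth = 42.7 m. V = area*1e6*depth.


V = 23.2 * 1e6 * 42.7 = 9.9064e+08 m^3


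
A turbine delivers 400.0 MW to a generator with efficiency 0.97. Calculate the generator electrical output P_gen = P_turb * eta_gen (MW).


P_gen = 400.0 * 0.97 = 388.0000 MW


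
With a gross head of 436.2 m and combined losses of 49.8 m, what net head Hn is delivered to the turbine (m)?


Hn = 436.2 - 49.8 = 386.4000 m


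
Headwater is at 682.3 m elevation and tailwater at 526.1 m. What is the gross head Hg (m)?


Hg = 682.3 - 526.1 = 156.2000 m


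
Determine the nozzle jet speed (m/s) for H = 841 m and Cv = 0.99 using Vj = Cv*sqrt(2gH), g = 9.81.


Vj = 0.99 * sqrt(2*9.81*841) = 127.1694 m/s


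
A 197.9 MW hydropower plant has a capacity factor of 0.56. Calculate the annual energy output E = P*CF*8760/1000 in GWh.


E = 197.9 * 0.56 * 8760 / 1000 = 970.8182 GWh


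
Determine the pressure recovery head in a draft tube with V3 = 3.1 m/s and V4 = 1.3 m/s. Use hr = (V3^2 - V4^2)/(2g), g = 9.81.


hr = (3.1^2 - 1.3^2) / (2*9.81) = 0.4037 m


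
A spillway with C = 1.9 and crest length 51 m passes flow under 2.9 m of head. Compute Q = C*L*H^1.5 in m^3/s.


Q = 1.9 * 51 * 2.9^1.5 = 478.5428 m^3/s


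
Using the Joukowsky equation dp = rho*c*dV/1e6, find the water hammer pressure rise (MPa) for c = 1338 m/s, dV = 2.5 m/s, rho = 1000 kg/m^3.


dp = 1000 * 1338 * 2.5 / 1e6 = 3.3450 MPa


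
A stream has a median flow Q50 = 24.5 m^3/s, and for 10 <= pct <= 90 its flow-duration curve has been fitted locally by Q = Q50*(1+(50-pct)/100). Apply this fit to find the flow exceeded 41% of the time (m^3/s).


Q = 24.5 * (1 + (50 - 41)/100) = 26.7050 m^3/s


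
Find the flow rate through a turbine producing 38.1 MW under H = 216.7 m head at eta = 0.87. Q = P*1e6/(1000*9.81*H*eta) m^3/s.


Q = 38.1 * 1e6 / (1000 * 9.81 * 216.7 * 0.87) = 20.6005 m^3/s


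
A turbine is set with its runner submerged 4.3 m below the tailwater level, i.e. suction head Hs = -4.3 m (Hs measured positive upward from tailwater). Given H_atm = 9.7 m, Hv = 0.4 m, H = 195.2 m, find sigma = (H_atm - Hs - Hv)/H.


sigma = (9.7 - (-4.3) - 0.4) / 195.2 = 0.0697


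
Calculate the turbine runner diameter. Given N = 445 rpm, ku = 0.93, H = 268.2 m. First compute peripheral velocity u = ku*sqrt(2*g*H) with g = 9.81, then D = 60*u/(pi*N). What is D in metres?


u = 0.93 * sqrt(2*9.81*268.2) = 67.4624 m/s
D = 60 * 67.4624 / (pi * 445) = 2.8954 m


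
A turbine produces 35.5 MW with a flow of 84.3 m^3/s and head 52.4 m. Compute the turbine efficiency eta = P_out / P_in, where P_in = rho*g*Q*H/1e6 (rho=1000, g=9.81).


P_in = 1000 * 9.81 * 84.3 * 52.4 / 1e6 = 43.3339 MW
eta = 35.5 / 43.3339 = 0.8192


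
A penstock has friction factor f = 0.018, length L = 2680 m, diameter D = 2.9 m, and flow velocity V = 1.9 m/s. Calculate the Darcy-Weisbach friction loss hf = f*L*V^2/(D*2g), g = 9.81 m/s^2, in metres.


hf = 0.018 * 2680 * 1.9^2 / (2.9 * 2 * 9.81) = 3.0607 m


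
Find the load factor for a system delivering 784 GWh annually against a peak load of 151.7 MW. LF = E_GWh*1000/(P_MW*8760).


LF = 784 * 1000 / (151.7 * 8760) = 0.5900


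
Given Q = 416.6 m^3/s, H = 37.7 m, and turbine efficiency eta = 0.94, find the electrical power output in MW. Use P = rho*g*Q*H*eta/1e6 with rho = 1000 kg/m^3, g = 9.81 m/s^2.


P = 1000 * 9.81 * 416.6 * 37.7 * 0.94 / 1e6 = 144.8296 MW


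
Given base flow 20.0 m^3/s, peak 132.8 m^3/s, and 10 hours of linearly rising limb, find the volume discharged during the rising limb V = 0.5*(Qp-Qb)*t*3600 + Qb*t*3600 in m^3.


V = 0.5*(132.8 - 20.0)*10*3600 + 20.0*10*3600 = 2.7504e+06 m^3


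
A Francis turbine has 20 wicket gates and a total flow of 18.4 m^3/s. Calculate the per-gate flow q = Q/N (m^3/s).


q = 18.4 / 20 = 0.9200 m^3/s


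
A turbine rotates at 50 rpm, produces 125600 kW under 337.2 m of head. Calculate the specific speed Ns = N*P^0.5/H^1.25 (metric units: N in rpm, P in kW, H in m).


Ns = 50 * 125600^0.5 / 337.2^1.25 = 12.2632


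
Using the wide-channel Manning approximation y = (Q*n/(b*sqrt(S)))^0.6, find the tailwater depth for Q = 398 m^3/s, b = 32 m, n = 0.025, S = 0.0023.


y = (398 * 0.025 / (32 * 0.0023^0.5))^0.6 = 3.0696 m


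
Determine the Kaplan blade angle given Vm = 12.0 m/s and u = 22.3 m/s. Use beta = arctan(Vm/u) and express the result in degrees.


beta = arctan(12.0 / 22.3) = 28.2854 degrees


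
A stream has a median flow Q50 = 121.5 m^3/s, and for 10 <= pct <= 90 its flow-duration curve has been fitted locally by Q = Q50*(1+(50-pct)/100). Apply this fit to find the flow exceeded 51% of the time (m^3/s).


Q = 121.5 * (1 + (50 - 51)/100) = 120.2850 m^3/s


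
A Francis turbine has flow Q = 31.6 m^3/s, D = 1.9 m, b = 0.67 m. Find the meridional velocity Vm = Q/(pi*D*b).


Vm = 31.6 / (pi * 1.9 * 0.67) = 7.9015 m/s


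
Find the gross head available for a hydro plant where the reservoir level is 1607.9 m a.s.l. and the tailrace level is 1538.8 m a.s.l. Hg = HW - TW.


Hg = 1607.9 - 1538.8 = 69.1000 m


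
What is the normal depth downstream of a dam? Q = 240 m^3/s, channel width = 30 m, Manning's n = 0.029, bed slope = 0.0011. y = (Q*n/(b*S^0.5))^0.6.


y = (240 * 0.029 / (30 * 0.0011^0.5))^0.6 = 3.2127 m


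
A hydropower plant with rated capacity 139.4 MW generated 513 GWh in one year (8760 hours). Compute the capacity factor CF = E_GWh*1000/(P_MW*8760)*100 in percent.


CF = 513 * 1000 / (139.4 * 8760) * 100 = 42.0098 %


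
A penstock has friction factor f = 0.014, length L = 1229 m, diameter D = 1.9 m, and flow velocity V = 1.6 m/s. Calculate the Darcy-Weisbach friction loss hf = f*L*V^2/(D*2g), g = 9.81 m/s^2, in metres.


hf = 0.014 * 1229 * 1.6^2 / (1.9 * 2 * 9.81) = 1.1816 m


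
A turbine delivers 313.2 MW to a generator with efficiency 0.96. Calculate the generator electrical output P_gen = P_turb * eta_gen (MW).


P_gen = 313.2 * 0.96 = 300.6720 MW


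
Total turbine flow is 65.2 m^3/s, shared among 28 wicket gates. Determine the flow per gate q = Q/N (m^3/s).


q = 65.2 / 28 = 2.3286 m^3/s


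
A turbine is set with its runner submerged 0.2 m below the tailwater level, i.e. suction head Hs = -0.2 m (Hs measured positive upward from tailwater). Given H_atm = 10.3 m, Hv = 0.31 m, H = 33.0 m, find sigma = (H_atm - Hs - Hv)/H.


sigma = (10.3 - (-0.2) - 0.31) / 33.0 = 0.3088


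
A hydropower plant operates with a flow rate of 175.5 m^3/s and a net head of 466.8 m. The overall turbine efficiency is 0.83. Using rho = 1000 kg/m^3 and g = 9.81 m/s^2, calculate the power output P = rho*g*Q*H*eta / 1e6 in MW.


P = 1000 * 9.81 * 175.5 * 466.8 * 0.83 / 1e6 = 667.0449 MW


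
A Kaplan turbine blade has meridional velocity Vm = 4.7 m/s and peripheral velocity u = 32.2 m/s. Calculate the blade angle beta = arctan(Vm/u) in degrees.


beta = arctan(4.7 / 32.2) = 8.3044 degrees


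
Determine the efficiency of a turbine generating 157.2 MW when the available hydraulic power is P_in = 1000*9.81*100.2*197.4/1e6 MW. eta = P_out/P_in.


P_in = 1000 * 9.81 * 100.2 * 197.4 / 1e6 = 194.0367 MW
eta = 157.2 / 194.0367 = 0.8102


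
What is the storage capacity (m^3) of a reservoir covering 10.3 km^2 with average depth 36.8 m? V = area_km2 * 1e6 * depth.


V = 10.3 * 1e6 * 36.8 = 3.7904e+08 m^3


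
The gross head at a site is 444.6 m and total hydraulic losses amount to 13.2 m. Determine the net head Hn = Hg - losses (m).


Hn = 444.6 - 13.2 = 431.4000 m


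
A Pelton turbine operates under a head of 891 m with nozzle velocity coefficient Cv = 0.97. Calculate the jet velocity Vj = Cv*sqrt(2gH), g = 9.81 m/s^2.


Vj = 0.97 * sqrt(2*9.81*891) = 128.2508 m/s


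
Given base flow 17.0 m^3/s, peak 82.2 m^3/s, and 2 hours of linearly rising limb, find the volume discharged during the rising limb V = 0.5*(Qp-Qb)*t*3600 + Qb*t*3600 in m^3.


V = 0.5*(82.2 - 17.0)*2*3600 + 17.0*2*3600 = 357120.0000 m^3


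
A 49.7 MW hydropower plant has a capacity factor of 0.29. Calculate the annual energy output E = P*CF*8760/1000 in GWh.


E = 49.7 * 0.29 * 8760 / 1000 = 126.2579 GWh


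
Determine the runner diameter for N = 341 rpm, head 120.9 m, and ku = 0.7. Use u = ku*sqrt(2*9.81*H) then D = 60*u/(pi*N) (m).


u = 0.7 * sqrt(2*9.81*120.9) = 34.0926 m/s
D = 60 * 34.0926 / (pi * 341) = 1.9094 m


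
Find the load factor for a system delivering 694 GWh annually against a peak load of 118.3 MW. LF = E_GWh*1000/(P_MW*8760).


LF = 694 * 1000 / (118.3 * 8760) = 0.6697


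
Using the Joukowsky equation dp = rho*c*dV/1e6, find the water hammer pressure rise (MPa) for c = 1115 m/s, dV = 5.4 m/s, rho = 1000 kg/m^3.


dp = 1000 * 1115 * 5.4 / 1e6 = 6.0210 MPa


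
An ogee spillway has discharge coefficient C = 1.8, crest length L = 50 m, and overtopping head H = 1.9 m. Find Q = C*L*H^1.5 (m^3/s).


Q = 1.8 * 50 * 1.9^1.5 = 235.7072 m^3/s


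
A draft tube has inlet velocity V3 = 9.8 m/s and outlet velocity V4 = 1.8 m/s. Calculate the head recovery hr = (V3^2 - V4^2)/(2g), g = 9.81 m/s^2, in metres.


hr = (9.8^2 - 1.8^2) / (2*9.81) = 4.7299 m


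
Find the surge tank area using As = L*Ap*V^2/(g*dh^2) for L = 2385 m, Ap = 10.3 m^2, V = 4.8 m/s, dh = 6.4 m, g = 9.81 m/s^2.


As = 2385 * 10.3 * 4.8^2 / (9.81 * 6.4^2) = 1408.5722 m^2


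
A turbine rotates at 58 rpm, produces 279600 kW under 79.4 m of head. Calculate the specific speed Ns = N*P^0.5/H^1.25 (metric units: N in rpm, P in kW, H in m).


Ns = 58 * 279600^0.5 / 79.4^1.25 = 129.3960


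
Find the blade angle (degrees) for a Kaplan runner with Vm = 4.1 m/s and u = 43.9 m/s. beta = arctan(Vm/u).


beta = arctan(4.1 / 43.9) = 5.3356 degrees


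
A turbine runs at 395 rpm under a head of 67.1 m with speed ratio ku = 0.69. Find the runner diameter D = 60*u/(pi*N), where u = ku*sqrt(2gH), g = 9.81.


u = 0.69 * sqrt(2*9.81*67.1) = 25.0357 m/s
D = 60 * 25.0357 / (pi * 395) = 1.2105 m


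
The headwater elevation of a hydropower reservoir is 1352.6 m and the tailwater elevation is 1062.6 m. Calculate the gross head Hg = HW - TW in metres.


Hg = 1352.6 - 1062.6 = 290.0000 m


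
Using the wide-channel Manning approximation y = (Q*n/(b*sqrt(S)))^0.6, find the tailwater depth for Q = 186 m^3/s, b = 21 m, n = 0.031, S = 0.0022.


y = (186 * 0.031 / (21 * 0.0022^0.5))^0.6 = 2.8871 m


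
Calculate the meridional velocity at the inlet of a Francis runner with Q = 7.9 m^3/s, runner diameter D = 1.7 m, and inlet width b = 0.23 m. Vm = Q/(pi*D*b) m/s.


Vm = 7.9 / (pi * 1.7 * 0.23) = 6.4313 m/s


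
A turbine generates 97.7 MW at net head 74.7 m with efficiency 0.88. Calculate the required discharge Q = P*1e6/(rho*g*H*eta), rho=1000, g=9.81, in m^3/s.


Q = 97.7 * 1e6 / (1000 * 9.81 * 74.7 * 0.88) = 151.5034 m^3/s


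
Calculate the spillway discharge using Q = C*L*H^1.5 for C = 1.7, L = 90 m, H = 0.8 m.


Q = 1.7 * 90 * 0.8^1.5 = 109.4779 m^3/s


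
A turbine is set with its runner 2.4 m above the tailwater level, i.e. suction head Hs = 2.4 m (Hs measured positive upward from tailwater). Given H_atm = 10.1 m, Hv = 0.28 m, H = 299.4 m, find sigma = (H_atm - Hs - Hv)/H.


sigma = (10.1 - 2.4 - 0.28) / 299.4 = 0.0248


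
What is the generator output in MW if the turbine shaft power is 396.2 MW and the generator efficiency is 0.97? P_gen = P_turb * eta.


P_gen = 396.2 * 0.97 = 384.3140 MW


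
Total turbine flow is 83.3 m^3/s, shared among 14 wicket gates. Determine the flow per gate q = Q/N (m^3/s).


q = 83.3 / 14 = 5.9500 m^3/s


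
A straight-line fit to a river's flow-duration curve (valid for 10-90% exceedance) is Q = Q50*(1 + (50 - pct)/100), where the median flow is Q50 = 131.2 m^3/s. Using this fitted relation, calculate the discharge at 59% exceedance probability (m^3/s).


Q = 131.2 * (1 + (50 - 59)/100) = 119.3920 m^3/s


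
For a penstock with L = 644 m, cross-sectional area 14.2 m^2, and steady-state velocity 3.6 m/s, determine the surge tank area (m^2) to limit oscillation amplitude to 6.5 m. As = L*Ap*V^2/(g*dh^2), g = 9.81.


As = 644 * 14.2 * 3.6^2 / (9.81 * 6.5^2) = 285.9456 m^2


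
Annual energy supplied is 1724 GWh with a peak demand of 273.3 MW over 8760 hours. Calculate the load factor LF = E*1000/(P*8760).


LF = 1724 * 1000 / (273.3 * 8760) = 0.7201


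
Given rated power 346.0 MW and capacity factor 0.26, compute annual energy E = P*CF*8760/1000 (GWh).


E = 346.0 * 0.26 * 8760 / 1000 = 788.0496 GWh


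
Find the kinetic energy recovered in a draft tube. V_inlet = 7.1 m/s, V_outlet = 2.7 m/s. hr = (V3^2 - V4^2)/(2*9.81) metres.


hr = (7.1^2 - 2.7^2) / (2*9.81) = 2.1978 m


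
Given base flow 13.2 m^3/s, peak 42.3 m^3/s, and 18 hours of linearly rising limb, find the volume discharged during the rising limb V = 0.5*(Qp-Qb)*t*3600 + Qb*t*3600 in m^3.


V = 0.5*(42.3 - 13.2)*18*3600 + 13.2*18*3600 = 1.7982e+06 m^3


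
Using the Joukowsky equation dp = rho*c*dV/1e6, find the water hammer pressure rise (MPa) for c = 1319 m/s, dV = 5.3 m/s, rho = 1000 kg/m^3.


dp = 1000 * 1319 * 5.3 / 1e6 = 6.9907 MPa


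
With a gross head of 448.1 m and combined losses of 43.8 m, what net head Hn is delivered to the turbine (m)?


Hn = 448.1 - 43.8 = 404.3000 m


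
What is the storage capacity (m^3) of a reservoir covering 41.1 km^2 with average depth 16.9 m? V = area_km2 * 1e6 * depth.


V = 41.1 * 1e6 * 16.9 = 6.9459e+08 m^3


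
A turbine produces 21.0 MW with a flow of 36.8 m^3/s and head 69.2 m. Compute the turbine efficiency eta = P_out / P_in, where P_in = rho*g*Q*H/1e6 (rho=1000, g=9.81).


P_in = 1000 * 9.81 * 36.8 * 69.2 / 1e6 = 24.9818 MW
eta = 21.0 / 24.9818 = 0.8406


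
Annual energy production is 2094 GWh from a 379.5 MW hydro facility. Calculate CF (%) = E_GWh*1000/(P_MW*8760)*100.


CF = 2094 * 1000 / (379.5 * 8760) * 100 = 62.9884 %


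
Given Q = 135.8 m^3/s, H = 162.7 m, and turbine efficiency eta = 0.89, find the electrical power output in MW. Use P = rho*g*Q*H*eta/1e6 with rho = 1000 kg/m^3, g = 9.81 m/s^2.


P = 1000 * 9.81 * 135.8 * 162.7 * 0.89 / 1e6 = 192.9063 MW


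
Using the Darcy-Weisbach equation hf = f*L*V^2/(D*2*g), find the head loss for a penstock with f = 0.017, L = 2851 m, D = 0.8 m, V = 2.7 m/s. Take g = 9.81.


hf = 0.017 * 2851 * 2.7^2 / (0.8 * 2 * 9.81) = 22.5105 m


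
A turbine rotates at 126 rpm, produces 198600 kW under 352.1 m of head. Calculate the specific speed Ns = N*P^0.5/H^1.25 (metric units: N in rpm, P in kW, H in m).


Ns = 126 * 198600^0.5 / 352.1^1.25 = 36.8152


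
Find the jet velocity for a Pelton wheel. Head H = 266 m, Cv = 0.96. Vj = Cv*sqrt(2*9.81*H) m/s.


Vj = 0.96 * sqrt(2*9.81*266) = 69.3524 m/s


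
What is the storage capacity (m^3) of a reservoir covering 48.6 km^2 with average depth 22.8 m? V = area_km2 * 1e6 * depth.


V = 48.6 * 1e6 * 22.8 = 1.1081e+09 m^3


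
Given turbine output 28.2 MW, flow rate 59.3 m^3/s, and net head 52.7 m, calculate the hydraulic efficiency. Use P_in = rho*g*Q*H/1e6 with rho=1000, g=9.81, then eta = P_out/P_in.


P_in = 1000 * 9.81 * 59.3 * 52.7 / 1e6 = 30.6573 MW
eta = 28.2 / 30.6573 = 0.9198


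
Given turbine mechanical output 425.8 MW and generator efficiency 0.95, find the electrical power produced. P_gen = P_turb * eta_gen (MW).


P_gen = 425.8 * 0.95 = 404.5100 MW


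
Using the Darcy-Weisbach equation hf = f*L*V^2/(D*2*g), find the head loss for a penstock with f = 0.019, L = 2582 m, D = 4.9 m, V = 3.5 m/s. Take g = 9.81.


hf = 0.019 * 2582 * 3.5^2 / (4.9 * 2 * 9.81) = 6.2510 m


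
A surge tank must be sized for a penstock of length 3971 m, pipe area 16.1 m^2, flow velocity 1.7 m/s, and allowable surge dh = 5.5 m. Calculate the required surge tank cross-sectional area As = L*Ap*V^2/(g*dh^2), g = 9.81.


As = 3971 * 16.1 * 1.7^2 / (9.81 * 5.5^2) = 622.6288 m^2


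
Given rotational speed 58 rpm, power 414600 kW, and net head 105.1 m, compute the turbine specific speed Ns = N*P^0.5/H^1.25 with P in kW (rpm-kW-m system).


Ns = 58 * 414600^0.5 / 105.1^1.25 = 110.9786


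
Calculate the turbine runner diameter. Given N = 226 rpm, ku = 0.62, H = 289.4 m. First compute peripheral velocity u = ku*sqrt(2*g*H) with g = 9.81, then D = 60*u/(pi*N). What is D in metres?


u = 0.62 * sqrt(2*9.81*289.4) = 46.7187 m/s
D = 60 * 46.7187 / (pi * 226) = 3.9481 m


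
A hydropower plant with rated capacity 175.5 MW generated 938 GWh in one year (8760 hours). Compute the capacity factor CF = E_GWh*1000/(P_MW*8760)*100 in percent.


CF = 938 * 1000 / (175.5 * 8760) * 100 = 61.0129 %


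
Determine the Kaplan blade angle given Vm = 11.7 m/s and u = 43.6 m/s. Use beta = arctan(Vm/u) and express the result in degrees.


beta = arctan(11.7 / 43.6) = 15.0214 degrees


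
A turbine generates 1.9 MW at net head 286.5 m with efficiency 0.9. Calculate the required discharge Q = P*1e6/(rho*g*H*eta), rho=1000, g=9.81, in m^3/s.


Q = 1.9 * 1e6 / (1000 * 9.81 * 286.5 * 0.9) = 0.7511 m^3/s


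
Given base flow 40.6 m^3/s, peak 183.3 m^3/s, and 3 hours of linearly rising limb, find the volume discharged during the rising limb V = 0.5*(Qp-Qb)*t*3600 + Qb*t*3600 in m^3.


V = 0.5*(183.3 - 40.6)*3*3600 + 40.6*3*3600 = 1.2091e+06 m^3


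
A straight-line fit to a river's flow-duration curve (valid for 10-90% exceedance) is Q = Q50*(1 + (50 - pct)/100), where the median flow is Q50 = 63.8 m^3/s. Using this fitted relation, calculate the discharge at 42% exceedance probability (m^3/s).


Q = 63.8 * (1 + (50 - 42)/100) = 68.9040 m^3/s


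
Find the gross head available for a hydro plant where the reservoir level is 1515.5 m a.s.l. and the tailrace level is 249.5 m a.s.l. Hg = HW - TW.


Hg = 1515.5 - 249.5 = 1266.0000 m


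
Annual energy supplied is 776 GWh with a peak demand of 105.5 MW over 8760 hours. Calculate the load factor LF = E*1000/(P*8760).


LF = 776 * 1000 / (105.5 * 8760) = 0.8397


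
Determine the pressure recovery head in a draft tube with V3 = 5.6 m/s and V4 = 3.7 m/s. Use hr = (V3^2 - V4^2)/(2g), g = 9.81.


hr = (5.6^2 - 3.7^2) / (2*9.81) = 0.9006 m


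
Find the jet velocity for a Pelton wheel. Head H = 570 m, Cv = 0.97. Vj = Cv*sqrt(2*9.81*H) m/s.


Vj = 0.97 * sqrt(2*9.81*570) = 102.5790 m/s


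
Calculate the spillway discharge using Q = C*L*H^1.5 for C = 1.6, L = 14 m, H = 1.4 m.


Q = 1.6 * 14 * 1.4^1.5 = 37.1057 m^3/s


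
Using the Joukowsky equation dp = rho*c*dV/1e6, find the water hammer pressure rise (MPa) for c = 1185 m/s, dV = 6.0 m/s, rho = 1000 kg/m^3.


dp = 1000 * 1185 * 6.0 / 1e6 = 7.1100 MPa


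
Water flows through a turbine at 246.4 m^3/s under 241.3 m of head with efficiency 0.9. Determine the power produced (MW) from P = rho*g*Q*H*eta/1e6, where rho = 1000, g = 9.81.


P = 1000 * 9.81 * 246.4 * 241.3 * 0.9 / 1e6 = 524.9398 MW


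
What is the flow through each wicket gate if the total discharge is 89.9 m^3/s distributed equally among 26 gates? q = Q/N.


q = 89.9 / 26 = 3.4577 m^3/s


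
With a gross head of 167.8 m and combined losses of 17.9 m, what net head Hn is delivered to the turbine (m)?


Hn = 167.8 - 17.9 = 149.9000 m


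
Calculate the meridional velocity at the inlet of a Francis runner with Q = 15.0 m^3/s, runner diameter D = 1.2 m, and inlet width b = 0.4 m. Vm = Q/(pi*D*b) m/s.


Vm = 15.0 / (pi * 1.2 * 0.4) = 9.9472 m/s


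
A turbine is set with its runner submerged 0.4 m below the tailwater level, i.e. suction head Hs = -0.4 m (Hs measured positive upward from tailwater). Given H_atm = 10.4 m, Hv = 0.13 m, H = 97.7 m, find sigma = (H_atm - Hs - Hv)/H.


sigma = (10.4 - (-0.4) - 0.13) / 97.7 = 0.1092


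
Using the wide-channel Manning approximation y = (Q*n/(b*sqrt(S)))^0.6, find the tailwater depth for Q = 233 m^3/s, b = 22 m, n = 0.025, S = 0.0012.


y = (233 * 0.025 / (22 * 0.0012^0.5))^0.6 = 3.3882 m


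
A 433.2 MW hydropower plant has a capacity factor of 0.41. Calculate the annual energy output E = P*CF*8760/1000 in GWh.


E = 433.2 * 0.41 * 8760 / 1000 = 1555.8811 GWh


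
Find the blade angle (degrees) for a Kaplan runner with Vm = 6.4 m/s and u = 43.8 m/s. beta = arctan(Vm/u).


beta = arctan(6.4 / 43.8) = 8.3132 degrees


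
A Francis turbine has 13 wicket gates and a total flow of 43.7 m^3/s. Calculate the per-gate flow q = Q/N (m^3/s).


q = 43.7 / 13 = 3.3615 m^3/s


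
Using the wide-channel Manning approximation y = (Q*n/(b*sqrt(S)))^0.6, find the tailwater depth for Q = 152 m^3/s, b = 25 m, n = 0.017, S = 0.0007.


y = (152 * 0.017 / (25 * 0.0007^0.5))^0.6 = 2.2651 m


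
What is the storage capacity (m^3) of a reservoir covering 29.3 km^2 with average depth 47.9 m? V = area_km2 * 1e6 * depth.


V = 29.3 * 1e6 * 47.9 = 1.4035e+09 m^3


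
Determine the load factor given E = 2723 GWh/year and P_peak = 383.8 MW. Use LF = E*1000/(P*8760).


LF = 2723 * 1000 / (383.8 * 8760) = 0.8099


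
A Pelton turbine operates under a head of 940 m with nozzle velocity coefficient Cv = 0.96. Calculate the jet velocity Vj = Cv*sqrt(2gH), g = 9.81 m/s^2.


Vj = 0.96 * sqrt(2*9.81*940) = 130.3721 m/s


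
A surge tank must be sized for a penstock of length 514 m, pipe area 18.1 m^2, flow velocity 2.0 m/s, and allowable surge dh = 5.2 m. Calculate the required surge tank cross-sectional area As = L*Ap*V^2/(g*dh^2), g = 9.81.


As = 514 * 18.1 * 2.0^2 / (9.81 * 5.2^2) = 140.2898 m^2


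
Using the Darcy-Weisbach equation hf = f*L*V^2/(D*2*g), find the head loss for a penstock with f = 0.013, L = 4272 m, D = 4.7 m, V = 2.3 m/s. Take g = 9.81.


hf = 0.013 * 4272 * 2.3^2 / (4.7 * 2 * 9.81) = 3.1859 m


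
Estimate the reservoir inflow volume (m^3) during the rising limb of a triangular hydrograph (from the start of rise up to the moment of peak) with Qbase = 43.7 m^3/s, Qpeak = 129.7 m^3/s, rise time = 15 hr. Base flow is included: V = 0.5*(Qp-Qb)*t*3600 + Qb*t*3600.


V = 0.5*(129.7 - 43.7)*15*3600 + 43.7*15*3600 = 4.6818e+06 m^3


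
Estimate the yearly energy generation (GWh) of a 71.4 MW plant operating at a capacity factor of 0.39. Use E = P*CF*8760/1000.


E = 71.4 * 0.39 * 8760 / 1000 = 243.9310 GWh


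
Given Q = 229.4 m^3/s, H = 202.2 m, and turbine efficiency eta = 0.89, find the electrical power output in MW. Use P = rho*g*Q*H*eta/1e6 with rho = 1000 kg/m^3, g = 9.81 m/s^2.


P = 1000 * 9.81 * 229.4 * 202.2 * 0.89 / 1e6 = 404.9800 MW


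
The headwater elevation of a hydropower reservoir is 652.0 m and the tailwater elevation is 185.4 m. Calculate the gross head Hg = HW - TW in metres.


Hg = 652.0 - 185.4 = 466.6000 m


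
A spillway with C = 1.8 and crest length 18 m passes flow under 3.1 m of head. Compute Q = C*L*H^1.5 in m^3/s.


Q = 1.8 * 18 * 3.1^1.5 = 176.8429 m^3/s


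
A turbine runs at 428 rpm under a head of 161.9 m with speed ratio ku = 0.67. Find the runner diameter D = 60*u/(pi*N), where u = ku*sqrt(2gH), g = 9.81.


u = 0.67 * sqrt(2*9.81*161.9) = 37.7614 m/s
D = 60 * 37.7614 / (pi * 428) = 1.6850 m


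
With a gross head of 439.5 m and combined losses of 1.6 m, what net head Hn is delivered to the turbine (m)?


Hn = 439.5 - 1.6 = 437.9000 m


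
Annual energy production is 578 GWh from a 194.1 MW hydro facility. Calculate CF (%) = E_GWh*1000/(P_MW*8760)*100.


CF = 578 * 1000 / (194.1 * 8760) * 100 = 33.9937 %


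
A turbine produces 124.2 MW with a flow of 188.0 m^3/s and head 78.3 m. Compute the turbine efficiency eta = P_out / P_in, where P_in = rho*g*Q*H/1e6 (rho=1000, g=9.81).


P_in = 1000 * 9.81 * 188.0 * 78.3 / 1e6 = 144.4071 MW
eta = 124.2 / 144.4071 = 0.8601


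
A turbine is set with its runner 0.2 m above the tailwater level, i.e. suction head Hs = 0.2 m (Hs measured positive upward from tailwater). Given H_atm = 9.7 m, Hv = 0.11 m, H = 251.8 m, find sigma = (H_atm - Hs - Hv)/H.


sigma = (9.7 - 0.2 - 0.11) / 251.8 = 0.0373


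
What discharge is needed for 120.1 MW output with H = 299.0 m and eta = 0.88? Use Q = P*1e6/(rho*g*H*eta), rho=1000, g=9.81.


Q = 120.1 * 1e6 / (1000 * 9.81 * 299.0 * 0.88) = 46.5286 m^3/s


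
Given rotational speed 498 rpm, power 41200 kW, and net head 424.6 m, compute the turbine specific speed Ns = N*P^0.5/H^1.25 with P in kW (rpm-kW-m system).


Ns = 498 * 41200^0.5 / 424.6^1.25 = 52.4449


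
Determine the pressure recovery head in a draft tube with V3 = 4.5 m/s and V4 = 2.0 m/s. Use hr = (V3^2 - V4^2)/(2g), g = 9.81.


hr = (4.5^2 - 2.0^2) / (2*9.81) = 0.8282 m


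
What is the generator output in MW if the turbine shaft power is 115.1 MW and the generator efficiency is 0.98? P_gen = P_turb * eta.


P_gen = 115.1 * 0.98 = 112.7980 MW


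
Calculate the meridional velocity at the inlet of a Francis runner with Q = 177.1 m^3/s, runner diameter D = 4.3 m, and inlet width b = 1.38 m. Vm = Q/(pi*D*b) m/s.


Vm = 177.1 / (pi * 4.3 * 1.38) = 9.4999 m/s


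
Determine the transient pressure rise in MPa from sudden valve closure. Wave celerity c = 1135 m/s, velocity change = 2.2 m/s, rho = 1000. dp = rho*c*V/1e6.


dp = 1000 * 1135 * 2.2 / 1e6 = 2.4970 MPa


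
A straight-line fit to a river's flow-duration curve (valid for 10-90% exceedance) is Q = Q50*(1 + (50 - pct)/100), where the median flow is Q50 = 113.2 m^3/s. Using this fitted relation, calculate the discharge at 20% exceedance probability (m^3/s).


Q = 113.2 * (1 + (50 - 20)/100) = 147.1600 m^3/s


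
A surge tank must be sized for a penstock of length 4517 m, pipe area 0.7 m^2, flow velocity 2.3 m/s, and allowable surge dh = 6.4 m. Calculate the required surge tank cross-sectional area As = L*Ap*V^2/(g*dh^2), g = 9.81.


As = 4517 * 0.7 * 2.3^2 / (9.81 * 6.4^2) = 41.6270 m^2


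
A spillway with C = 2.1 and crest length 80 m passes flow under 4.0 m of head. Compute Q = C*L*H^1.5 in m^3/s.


Q = 2.1 * 80 * 4.0^1.5 = 1344.0000 m^3/s


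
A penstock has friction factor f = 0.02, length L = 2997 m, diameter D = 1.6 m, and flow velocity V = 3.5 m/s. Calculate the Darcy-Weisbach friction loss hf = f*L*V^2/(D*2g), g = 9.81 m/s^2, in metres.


hf = 0.02 * 2997 * 3.5^2 / (1.6 * 2 * 9.81) = 23.3902 m


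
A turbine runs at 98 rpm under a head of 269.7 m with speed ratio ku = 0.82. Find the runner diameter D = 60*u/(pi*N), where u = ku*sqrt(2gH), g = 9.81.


u = 0.82 * sqrt(2*9.81*269.7) = 59.6491 m/s
D = 60 * 59.6491 / (pi * 98) = 11.6246 m


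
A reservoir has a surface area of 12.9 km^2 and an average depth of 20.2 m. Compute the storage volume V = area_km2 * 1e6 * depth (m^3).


V = 12.9 * 1e6 * 20.2 = 2.6058e+08 m^3


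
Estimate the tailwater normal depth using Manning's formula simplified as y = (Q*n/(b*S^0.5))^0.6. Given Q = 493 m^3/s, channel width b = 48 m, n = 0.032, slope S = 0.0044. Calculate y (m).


y = (493 * 0.032 / (48 * 0.0044^0.5))^0.6 = 2.6123 m


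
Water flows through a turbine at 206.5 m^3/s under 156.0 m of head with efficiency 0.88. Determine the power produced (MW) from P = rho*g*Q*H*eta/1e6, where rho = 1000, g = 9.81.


P = 1000 * 9.81 * 206.5 * 156.0 * 0.88 / 1e6 = 278.0970 MW


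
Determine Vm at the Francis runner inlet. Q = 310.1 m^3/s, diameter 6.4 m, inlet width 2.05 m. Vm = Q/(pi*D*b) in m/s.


Vm = 310.1 / (pi * 6.4 * 2.05) = 7.5235 m/s


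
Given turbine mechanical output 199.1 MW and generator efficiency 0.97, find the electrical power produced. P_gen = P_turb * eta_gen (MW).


P_gen = 199.1 * 0.97 = 193.1270 MW


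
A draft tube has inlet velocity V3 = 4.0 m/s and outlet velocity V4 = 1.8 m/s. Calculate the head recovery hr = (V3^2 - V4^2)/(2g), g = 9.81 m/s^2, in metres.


hr = (4.0^2 - 1.8^2) / (2*9.81) = 0.6504 m


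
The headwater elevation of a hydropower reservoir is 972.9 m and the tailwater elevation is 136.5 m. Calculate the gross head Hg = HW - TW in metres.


Hg = 972.9 - 136.5 = 836.4000 m


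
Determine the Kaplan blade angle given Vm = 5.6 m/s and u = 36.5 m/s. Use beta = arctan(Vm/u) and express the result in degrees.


beta = arctan(5.6 / 36.5) = 8.7226 degrees


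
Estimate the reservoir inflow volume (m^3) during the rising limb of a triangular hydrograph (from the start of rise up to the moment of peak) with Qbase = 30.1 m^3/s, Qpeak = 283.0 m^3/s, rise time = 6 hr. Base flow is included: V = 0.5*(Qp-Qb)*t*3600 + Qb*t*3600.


V = 0.5*(283.0 - 30.1)*6*3600 + 30.1*6*3600 = 3.3815e+06 m^3


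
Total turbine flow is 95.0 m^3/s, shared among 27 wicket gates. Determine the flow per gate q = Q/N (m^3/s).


q = 95.0 / 27 = 3.5185 m^3/s


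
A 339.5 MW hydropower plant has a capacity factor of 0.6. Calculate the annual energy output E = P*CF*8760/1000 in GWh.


E = 339.5 * 0.6 * 8760 / 1000 = 1784.4120 GWh


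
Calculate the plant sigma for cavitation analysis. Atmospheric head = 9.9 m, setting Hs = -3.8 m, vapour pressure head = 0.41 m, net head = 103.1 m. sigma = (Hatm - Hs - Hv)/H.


sigma = (9.9 - (-3.8) - 0.41) / 103.1 = 0.1289


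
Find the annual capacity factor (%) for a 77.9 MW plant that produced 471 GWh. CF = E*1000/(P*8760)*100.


CF = 471 * 1000 / (77.9 * 8760) * 100 = 69.0207 %


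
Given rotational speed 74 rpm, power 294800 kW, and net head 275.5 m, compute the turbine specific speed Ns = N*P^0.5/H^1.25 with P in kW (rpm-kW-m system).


Ns = 74 * 294800^0.5 / 275.5^1.25 = 35.7967


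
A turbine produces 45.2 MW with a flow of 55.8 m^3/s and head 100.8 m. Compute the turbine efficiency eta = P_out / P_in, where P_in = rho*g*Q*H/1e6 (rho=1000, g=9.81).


P_in = 1000 * 9.81 * 55.8 * 100.8 / 1e6 = 55.1777 MW
eta = 45.2 / 55.1777 = 0.8192


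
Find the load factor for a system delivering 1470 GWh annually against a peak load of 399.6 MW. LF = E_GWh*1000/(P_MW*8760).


LF = 1470 * 1000 / (399.6 * 8760) = 0.4199


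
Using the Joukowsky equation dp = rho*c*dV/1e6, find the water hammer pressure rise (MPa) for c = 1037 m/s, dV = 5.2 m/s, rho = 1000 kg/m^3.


dp = 1000 * 1037 * 5.2 / 1e6 = 5.3924 MPa


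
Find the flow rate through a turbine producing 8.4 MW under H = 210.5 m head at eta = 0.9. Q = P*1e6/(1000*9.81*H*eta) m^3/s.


Q = 8.4 * 1e6 / (1000 * 9.81 * 210.5 * 0.9) = 4.5198 m^3/s


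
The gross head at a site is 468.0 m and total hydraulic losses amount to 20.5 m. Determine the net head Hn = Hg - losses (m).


Hn = 468.0 - 20.5 = 447.5000 m


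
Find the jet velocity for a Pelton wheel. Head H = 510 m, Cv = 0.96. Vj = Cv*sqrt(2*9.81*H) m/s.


Vj = 0.96 * sqrt(2*9.81*510) = 96.0298 m/s


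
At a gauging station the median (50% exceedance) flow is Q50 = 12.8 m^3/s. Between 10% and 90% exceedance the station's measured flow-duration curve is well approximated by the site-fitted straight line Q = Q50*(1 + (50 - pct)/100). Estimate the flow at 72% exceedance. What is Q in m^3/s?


Q = 12.8 * (1 + (50 - 72)/100) = 9.9840 m^3/s


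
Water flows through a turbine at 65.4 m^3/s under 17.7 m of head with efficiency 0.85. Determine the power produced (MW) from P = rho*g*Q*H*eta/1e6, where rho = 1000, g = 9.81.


P = 1000 * 9.81 * 65.4 * 17.7 * 0.85 / 1e6 = 9.6525 MW


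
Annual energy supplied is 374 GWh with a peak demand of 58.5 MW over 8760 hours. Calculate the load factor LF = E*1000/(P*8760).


LF = 374 * 1000 / (58.5 * 8760) = 0.7298


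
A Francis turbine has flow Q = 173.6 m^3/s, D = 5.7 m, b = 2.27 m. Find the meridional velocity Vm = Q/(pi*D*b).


Vm = 173.6 / (pi * 5.7 * 2.27) = 4.2707 m/s


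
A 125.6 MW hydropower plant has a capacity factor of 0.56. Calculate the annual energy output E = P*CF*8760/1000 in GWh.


E = 125.6 * 0.56 * 8760 / 1000 = 616.1434 GWh


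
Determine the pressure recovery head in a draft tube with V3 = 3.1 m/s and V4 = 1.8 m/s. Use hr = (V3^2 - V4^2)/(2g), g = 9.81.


hr = (3.1^2 - 1.8^2) / (2*9.81) = 0.3247 m


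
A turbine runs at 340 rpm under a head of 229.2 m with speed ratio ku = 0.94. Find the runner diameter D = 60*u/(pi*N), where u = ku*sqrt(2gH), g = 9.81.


u = 0.94 * sqrt(2*9.81*229.2) = 63.0354 m/s
D = 60 * 63.0354 / (pi * 340) = 3.5408 m


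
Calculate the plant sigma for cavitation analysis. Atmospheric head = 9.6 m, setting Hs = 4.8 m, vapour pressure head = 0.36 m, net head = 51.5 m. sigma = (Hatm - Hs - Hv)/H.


sigma = (9.6 - 4.8 - 0.36) / 51.5 = 0.0862


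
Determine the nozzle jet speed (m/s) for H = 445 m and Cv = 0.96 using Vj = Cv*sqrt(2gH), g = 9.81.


Vj = 0.96 * sqrt(2*9.81*445) = 89.7017 m/s


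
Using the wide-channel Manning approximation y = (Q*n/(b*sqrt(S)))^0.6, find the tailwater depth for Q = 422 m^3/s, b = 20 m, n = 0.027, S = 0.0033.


y = (422 * 0.027 / (20 * 0.0033^0.5))^0.6 = 3.9613 m


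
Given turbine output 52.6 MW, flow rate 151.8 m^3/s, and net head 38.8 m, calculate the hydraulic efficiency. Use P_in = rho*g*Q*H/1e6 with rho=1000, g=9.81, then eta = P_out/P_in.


P_in = 1000 * 9.81 * 151.8 * 38.8 / 1e6 = 57.7793 MW
eta = 52.6 / 57.7793 = 0.9104


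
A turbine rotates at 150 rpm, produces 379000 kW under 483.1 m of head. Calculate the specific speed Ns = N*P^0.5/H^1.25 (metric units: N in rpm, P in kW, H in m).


Ns = 150 * 379000^0.5 / 483.1^1.25 = 40.7722


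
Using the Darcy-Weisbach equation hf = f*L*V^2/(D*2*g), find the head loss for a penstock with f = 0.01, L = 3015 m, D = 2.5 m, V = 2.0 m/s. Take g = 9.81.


hf = 0.01 * 3015 * 2.0^2 / (2.5 * 2 * 9.81) = 2.4587 m


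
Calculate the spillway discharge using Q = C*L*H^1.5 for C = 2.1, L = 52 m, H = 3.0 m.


Q = 2.1 * 52 * 3.0^1.5 = 567.4198 m^3/s


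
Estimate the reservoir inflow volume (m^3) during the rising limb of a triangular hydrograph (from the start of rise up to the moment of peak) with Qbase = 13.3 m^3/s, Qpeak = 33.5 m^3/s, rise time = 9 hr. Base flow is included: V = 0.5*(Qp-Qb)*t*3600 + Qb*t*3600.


V = 0.5*(33.5 - 13.3)*9*3600 + 13.3*9*3600 = 758160.0000 m^3


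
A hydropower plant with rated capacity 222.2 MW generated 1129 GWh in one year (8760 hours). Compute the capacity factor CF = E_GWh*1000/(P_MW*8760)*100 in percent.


CF = 1129 * 1000 / (222.2 * 8760) * 100 = 58.0024 %


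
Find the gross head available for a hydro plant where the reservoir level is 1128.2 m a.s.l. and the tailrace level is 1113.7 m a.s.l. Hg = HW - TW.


Hg = 1128.2 - 1113.7 = 14.5000 m


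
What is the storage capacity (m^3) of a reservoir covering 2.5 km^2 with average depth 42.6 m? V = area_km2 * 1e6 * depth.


V = 2.5 * 1e6 * 42.6 = 1.0650e+08 m^3


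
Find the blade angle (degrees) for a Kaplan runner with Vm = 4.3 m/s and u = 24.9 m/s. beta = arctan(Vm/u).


beta = arctan(4.3 / 24.9) = 9.7978 degrees


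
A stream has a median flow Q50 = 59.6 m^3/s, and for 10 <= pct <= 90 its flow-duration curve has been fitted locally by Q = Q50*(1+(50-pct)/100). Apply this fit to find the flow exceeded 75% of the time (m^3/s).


Q = 59.6 * (1 + (50 - 75)/100) = 44.7000 m^3/s


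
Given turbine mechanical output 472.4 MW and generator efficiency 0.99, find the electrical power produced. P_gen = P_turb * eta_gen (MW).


P_gen = 472.4 * 0.99 = 467.6760 MW


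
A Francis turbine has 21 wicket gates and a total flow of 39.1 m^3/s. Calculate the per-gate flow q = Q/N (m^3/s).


q = 39.1 / 21 = 1.8619 m^3/s


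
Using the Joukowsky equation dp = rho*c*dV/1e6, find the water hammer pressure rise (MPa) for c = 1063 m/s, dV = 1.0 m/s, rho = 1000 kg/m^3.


dp = 1000 * 1063 * 1.0 / 1e6 = 1.0630 MPa


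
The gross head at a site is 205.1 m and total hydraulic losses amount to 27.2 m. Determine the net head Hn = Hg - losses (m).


Hn = 205.1 - 27.2 = 177.9000 m


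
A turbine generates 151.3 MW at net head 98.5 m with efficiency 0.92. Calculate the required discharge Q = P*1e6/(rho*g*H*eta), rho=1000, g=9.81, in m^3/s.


Q = 151.3 * 1e6 / (1000 * 9.81 * 98.5 * 0.92) = 170.1946 m^3/s


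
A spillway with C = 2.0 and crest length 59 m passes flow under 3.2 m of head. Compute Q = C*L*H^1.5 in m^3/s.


Q = 2.0 * 59 * 3.2^1.5 = 675.4714 m^3/s


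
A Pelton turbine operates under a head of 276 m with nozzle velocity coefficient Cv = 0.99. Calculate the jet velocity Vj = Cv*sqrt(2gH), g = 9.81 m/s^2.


Vj = 0.99 * sqrt(2*9.81*276) = 72.8516 m/s


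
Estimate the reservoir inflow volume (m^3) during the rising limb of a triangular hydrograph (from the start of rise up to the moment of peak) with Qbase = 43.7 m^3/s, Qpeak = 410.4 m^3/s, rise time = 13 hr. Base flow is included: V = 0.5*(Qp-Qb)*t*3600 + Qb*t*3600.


V = 0.5*(410.4 - 43.7)*13*3600 + 43.7*13*3600 = 1.0626e+07 m^3


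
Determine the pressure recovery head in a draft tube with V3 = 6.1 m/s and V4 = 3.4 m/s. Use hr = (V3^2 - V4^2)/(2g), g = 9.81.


hr = (6.1^2 - 3.4^2) / (2*9.81) = 1.3073 m


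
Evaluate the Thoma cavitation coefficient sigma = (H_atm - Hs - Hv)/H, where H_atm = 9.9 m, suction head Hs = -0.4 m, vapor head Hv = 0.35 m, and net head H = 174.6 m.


sigma = (9.9 - (-0.4) - 0.35) / 174.6 = 0.0570


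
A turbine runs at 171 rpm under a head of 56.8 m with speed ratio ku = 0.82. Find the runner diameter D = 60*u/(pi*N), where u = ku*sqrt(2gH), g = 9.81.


u = 0.82 * sqrt(2*9.81*56.8) = 27.3740 m/s
D = 60 * 27.3740 / (pi * 171) = 3.0573 m


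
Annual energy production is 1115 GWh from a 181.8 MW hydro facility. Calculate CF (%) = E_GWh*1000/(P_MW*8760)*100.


CF = 1115 * 1000 / (181.8 * 8760) * 100 = 70.0127 %


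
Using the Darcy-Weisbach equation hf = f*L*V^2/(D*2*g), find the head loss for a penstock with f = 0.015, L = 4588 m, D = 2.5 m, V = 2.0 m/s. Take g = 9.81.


hf = 0.015 * 4588 * 2.0^2 / (2.5 * 2 * 9.81) = 5.6122 m


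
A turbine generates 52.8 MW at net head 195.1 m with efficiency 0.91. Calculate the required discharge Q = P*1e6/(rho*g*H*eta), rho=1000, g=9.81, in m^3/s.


Q = 52.8 * 1e6 / (1000 * 9.81 * 195.1 * 0.91) = 30.3156 m^3/s


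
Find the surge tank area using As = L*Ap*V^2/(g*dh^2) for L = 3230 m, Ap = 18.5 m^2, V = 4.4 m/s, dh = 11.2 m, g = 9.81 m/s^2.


As = 3230 * 18.5 * 4.4^2 / (9.81 * 11.2^2) = 940.1011 m^2


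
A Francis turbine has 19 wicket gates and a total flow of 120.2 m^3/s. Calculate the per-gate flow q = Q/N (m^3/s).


q = 120.2 / 19 = 6.3263 m^3/s


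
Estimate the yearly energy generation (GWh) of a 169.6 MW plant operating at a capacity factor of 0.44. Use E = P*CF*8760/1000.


E = 169.6 * 0.44 * 8760 / 1000 = 653.7062 GWh


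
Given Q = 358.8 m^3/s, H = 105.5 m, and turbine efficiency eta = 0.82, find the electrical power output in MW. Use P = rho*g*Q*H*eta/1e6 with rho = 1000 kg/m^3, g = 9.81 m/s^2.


P = 1000 * 9.81 * 358.8 * 105.5 * 0.82 / 1e6 = 304.5003 MW


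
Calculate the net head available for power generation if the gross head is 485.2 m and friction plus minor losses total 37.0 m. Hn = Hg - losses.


Hn = 485.2 - 37.0 = 448.2000 m


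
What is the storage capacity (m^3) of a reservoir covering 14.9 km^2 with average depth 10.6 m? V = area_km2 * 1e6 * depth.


V = 14.9 * 1e6 * 10.6 = 1.5794e+08 m^3


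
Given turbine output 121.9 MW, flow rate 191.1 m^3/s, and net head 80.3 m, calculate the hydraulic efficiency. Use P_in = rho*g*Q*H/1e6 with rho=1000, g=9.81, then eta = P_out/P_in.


P_in = 1000 * 9.81 * 191.1 * 80.3 / 1e6 = 150.5377 MW
eta = 121.9 / 150.5377 = 0.8098


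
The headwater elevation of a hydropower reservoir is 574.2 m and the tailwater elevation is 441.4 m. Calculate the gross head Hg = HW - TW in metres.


Hg = 574.2 - 441.4 = 132.8000 m
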